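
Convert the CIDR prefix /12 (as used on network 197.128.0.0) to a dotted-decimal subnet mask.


/12 means 12 network bits, 20 host bits
Binary: 11111111111100000000000000000000
Mask: 255.240.0.0


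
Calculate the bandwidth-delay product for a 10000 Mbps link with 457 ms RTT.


BDP = bandwidth * RTT
= 10000 Mbps * 457 ms
= 10000 * 1e6 * 457 / 1000 bits
= 4570000000 bits
= 571250000 bytes
= 557861.3281 KB
BDP = 4570000000 bits (571250000 bytes)


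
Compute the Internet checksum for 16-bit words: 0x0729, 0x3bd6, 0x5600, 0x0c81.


Sum all words (with carry folding):
+ 0x0729 = 0x0729
+ 0x3bd6 = 0x42ff
+ 0x5600 = 0x98ff
+ 0x0c81 = 0xa580
One's complement: ~0xa580
Checksum = 0x5a7f


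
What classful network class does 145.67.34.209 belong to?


First octet: 145
Binary: 10010001
10xxxxxx -> Class B (128-191)
Class B, default mask 255.255.0.0 (/16)


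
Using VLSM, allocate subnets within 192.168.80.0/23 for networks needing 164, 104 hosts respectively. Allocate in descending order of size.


164 hosts -> /24 (254 usable): 192.168.80.0/24
104 hosts -> /25 (126 usable): 192.168.81.0/25
Allocation: 192.168.80.0/24 (164 hosts, 254 usable); 192.168.81.0/25 (104 hosts, 126 usable)


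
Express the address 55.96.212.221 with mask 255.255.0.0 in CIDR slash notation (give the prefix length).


Binary: 11111111.11111111.00000000.00000000
Count leading 1s
Prefix: /16


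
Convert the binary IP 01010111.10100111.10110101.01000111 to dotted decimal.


01010111 = 87
10100111 = 167
10110101 = 181
01000111 = 71
IP: 87.167.181.71


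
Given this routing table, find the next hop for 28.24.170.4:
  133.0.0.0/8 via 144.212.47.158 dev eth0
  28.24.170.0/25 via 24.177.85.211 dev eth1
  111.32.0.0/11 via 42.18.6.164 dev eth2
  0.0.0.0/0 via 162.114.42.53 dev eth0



Longest prefix match for 28.24.170.4:
  /8 133.0.0.0: no
  /25 28.24.170.0: MATCH
  /11 111.32.0.0: no
  /0 0.0.0.0: MATCH
Selected: next-hop 24.177.85.211 via eth1 (matched /25)


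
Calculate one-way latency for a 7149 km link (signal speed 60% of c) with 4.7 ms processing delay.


Speed = 0.6 * 3e5 km/s = 180000 km/s
Propagation delay = 7149 / 180000 = 0.0397 s = 39.7167 ms
Processing delay = 4.7 ms
Total one-way latency = 44.4167 ms


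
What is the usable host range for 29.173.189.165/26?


Network: 29.173.189.128
Broadcast: 29.173.189.191
First usable = network + 1
Last usable = broadcast - 1
Range: 29.173.189.129 to 29.173.189.190


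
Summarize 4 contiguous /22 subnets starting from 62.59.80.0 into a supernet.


Original prefix: /22
Number of subnets: 4 = 2^2
New prefix = 22 - 2 = 20
Supernet: 62.59.80.0/20


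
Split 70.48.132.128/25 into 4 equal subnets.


New prefix = 25 + 2 = 27
Each subnet has 32 addresses
  70.48.132.128/27
  70.48.132.160/27
  70.48.132.192/27
  70.48.132.224/27
Subnets: 70.48.132.128/27, 70.48.132.160/27, 70.48.132.192/27, 70.48.132.224/27


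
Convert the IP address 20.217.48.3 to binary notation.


20 = 00010100
217 = 11011001
48 = 00110000
3 = 00000011
Binary: 00010100.11011001.00110000.00000011


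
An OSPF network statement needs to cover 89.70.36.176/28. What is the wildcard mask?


Subnet mask: 255.255.255.240
Wildcard = 255.255.255.255 - subnet mask
255 - 255 = 0
255 - 255 = 0
255 - 255 = 0
255 - 240 = 15
Wildcard: 0.0.0.15


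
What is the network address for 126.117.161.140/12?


IP:   01111110.01110101.10100001.10001100
Mask: 11111111.11110000.00000000.00000000
AND operation:
Net:  01111110.01110000.00000000.00000000
Network: 126.112.0.0/12


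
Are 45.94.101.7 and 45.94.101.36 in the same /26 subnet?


Mask: 255.255.255.192
45.94.101.7 AND mask = 45.94.101.0
45.94.101.36 AND mask = 45.94.101.0
Yes, same subnet (45.94.101.0)


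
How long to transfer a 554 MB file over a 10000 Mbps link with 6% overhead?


Effective throughput = 10000 * (1 - 6/100) = 9400 Mbps
File size in Mb = 554 * 8 = 4432 Mb
Time = 4432 / 9400
Time = 0.4715 seconds


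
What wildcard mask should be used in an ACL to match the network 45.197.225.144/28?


Subnet mask: 255.255.255.240
Wildcard = 255.255.255.255 - subnet mask
255 - 255 = 0
255 - 255 = 0
255 - 255 = 0
255 - 240 = 15
Wildcard: 0.0.0.15


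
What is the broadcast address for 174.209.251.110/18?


Network: 174.209.192.0/18
Host bits = 14
Set all host bits to 1:
Broadcast: 174.209.255.255


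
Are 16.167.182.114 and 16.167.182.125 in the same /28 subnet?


Mask: 255.255.255.240
16.167.182.114 AND mask = 16.167.182.112
16.167.182.125 AND mask = 16.167.182.112
Yes, same subnet (16.167.182.112)


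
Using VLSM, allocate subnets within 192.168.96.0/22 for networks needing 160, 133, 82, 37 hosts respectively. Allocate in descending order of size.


160 hosts -> /24 (254 usable): 192.168.96.0/24
133 hosts -> /24 (254 usable): 192.168.97.0/24
82 hosts -> /25 (126 usable): 192.168.98.0/25
37 hosts -> /26 (62 usable): 192.168.98.128/26
Allocation: 192.168.96.0/24 (160 hosts, 254 usable); 192.168.97.0/24 (133 hosts, 254 usable); 192.168.98.0/25 (82 hosts, 126 usable); 192.168.98.128/26 (37 hosts, 62 usable)


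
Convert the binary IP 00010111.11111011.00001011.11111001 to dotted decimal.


00010111 = 23
11111011 = 251
00001011 = 11
11111001 = 249
IP: 23.251.11.249


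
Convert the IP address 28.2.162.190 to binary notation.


28 = 00011100
2 = 00000010
162 = 10100010
190 = 10111110
Binary: 00011100.00000010.10100010.10111110


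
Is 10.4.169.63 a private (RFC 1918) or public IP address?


RFC 1918 private ranges:
  10.0.0.0/8 (10.0.0.0 - 10.255.255.255)
  172.16.0.0/12 (172.16.0.0 - 172.31.255.255)
  192.168.0.0/16 (192.168.0.0 - 192.168.255.255)
Private (in 10.0.0.0/8)


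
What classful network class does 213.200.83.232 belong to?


First octet: 213
Binary: 11010101
110xxxxx -> Class C (192-223)
Class C, default mask 255.255.255.0 (/24)


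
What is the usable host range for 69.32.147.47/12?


Network: 69.32.0.0
Broadcast: 69.47.255.255
First usable = network + 1
Last usable = broadcast - 1
Range: 69.32.0.1 to 69.47.255.254


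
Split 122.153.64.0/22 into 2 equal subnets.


New prefix = 22 + 1 = 23
Each subnet has 512 addresses
  122.153.64.0/23
  122.153.66.0/23
Subnets: 122.153.64.0/23, 122.153.66.0/23


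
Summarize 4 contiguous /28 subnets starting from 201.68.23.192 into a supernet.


Original prefix: /28
Number of subnets: 4 = 2^2
New prefix = 28 - 2 = 26
Supernet: 201.68.23.192/26


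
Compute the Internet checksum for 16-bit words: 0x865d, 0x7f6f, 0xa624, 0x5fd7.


Sum all words (with carry folding):
+ 0x865d = 0x865d
+ 0x7f6f = 0x05cd
+ 0xa624 = 0xabf1
+ 0x5fd7 = 0x0bc9
One's complement: ~0x0bc9
Checksum = 0xf436


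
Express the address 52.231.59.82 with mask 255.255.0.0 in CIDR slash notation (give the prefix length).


Binary: 11111111.11111111.00000000.00000000
Count leading 1s
Prefix: /16


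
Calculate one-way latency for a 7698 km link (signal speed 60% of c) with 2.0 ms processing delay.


Speed = 0.6 * 3e5 km/s = 180000 km/s
Propagation delay = 7698 / 180000 = 0.0428 s = 42.7667 ms
Processing delay = 2.0 ms
Total one-way latency = 44.7667 ms


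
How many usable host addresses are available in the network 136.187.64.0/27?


Host bits = 32 - 27 = 5
Total addresses = 2^5 = 32
Usable = total - 2 (network and broadcast)
Usable hosts: 30


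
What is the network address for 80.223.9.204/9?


IP:   01010000.11011111.00001001.11001100
Mask: 11111111.10000000.00000000.00000000
AND operation:
Net:  01010000.10000000.00000000.00000000
Network: 80.128.0.0/9


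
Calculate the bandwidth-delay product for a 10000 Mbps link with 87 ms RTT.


BDP = bandwidth * RTT
= 10000 Mbps * 87 ms
= 10000 * 1e6 * 87 / 1000 bits
= 870000000 bits
= 108750000 bytes
= 106201.1719 KB
BDP = 870000000 bits (108750000 bytes)


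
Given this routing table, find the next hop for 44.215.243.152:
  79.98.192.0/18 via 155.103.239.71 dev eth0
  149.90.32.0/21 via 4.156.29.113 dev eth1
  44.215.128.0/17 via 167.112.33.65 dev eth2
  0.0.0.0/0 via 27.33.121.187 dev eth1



Longest prefix match for 44.215.243.152:
  /18 79.98.192.0: no
  /21 149.90.32.0: no
  /17 44.215.128.0: MATCH
  /0 0.0.0.0: MATCH
Selected: next-hop 167.112.33.65 via eth2 (matched /17)


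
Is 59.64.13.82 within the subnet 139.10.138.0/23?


Subnet network: 139.10.138.0
Test IP AND mask: 59.64.12.0
No, 59.64.13.82 is not in 139.10.138.0/23


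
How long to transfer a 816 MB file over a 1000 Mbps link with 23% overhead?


Effective throughput = 1000 * (1 - 23/100) = 770 Mbps
File size in Mb = 816 * 8 = 6528 Mb
Time = 6528 / 770
Time = 8.4779 seconds


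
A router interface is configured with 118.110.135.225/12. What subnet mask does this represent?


/12 means 12 network bits, 20 host bits
Binary: 11111111111100000000000000000000
Mask: 255.240.0.0


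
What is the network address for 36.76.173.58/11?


IP:   00100100.01001100.10101101.00111010
Mask: 11111111.11100000.00000000.00000000
AND operation:
Net:  00100100.01000000.00000000.00000000
Network: 36.64.0.0/11


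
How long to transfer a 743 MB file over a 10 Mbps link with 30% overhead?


Effective throughput = 10 * (1 - 30/100) = 7 Mbps
File size in Mb = 743 * 8 = 5944 Mb
Time = 5944 / 7
Time = 849.1429 seconds


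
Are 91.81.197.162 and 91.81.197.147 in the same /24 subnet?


Mask: 255.255.255.0
91.81.197.162 AND mask = 91.81.197.0
91.81.197.147 AND mask = 91.81.197.0
Yes, same subnet (91.81.197.0)


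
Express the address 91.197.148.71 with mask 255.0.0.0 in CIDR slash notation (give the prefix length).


Binary: 11111111.00000000.00000000.00000000
Count leading 1s
Prefix: /8


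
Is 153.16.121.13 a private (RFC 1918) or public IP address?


RFC 1918 private ranges:
  10.0.0.0/8 (10.0.0.0 - 10.255.255.255)
  172.16.0.0/12 (172.16.0.0 - 172.31.255.255)
  192.168.0.0/16 (192.168.0.0 - 192.168.255.255)
Public (not in any RFC 1918 range)


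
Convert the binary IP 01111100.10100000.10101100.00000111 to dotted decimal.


01111100 = 124
10100000 = 160
10101100 = 172
00000111 = 7
IP: 124.160.172.7


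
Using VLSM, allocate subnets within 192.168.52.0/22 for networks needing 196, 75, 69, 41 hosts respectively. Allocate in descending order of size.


196 hosts -> /24 (254 usable): 192.168.52.0/24
75 hosts -> /25 (126 usable): 192.168.53.0/25
69 hosts -> /25 (126 usable): 192.168.53.128/25
41 hosts -> /26 (62 usable): 192.168.54.0/26
Allocation: 192.168.52.0/24 (196 hosts, 254 usable); 192.168.53.0/25 (75 hosts, 126 usable); 192.168.53.128/25 (69 hosts, 126 usable); 192.168.54.0/26 (41 hosts, 62 usable)


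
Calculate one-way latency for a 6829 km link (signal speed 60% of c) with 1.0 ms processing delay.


Speed = 0.6 * 3e5 km/s = 180000 km/s
Propagation delay = 6829 / 180000 = 0.0379 s = 37.9389 ms
Processing delay = 1.0 ms
Total one-way latency = 38.9389 ms


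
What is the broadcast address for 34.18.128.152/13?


Network: 34.16.0.0/13
Host bits = 19
Set all host bits to 1:
Broadcast: 34.23.255.255


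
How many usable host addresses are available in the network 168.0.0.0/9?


Host bits = 32 - 9 = 23
Total addresses = 2^23 = 8388608
Usable = total - 2 (network and broadcast)
Usable hosts: 8388606


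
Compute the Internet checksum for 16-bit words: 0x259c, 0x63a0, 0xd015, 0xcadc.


Sum all words (with carry folding):
+ 0x259c = 0x259c
+ 0x63a0 = 0x893c
+ 0xd015 = 0x5952
+ 0xcadc = 0x242f
One's complement: ~0x242f
Checksum = 0xdbd0


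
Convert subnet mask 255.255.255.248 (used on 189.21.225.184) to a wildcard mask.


Subnet mask: 255.255.255.248
Wildcard = 255.255.255.255 - subnet mask
255 - 255 = 0
255 - 255 = 0
255 - 255 = 0
255 - 248 = 7
Wildcard: 0.0.0.7


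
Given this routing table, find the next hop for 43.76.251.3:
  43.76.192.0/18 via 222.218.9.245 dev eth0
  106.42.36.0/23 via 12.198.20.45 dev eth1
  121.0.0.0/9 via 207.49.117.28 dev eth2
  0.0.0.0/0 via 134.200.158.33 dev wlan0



Longest prefix match for 43.76.251.3:
  /18 43.76.192.0: MATCH
  /23 106.42.36.0: no
  /9 121.0.0.0: no
  /0 0.0.0.0: MATCH
Selected: next-hop 222.218.9.245 via eth0 (matched /18)


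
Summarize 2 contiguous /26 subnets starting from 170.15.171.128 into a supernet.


Original prefix: /26
Number of subnets: 2 = 2^1
New prefix = 26 - 1 = 25
Supernet: 170.15.171.128/25


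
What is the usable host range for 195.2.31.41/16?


Network: 195.2.0.0
Broadcast: 195.2.255.255
First usable = network + 1
Last usable = broadcast - 1
Range: 195.2.0.1 to 195.2.255.254


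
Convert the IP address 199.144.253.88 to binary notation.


199 = 11000111
144 = 10010000
253 = 11111101
88 = 01011000
Binary: 11000111.10010000.11111101.01011000


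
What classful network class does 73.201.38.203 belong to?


First octet: 73
Binary: 01001001
0xxxxxxx -> Class A (1-126)
Class A, default mask 255.0.0.0 (/8)


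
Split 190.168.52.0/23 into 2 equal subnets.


New prefix = 23 + 1 = 24
Each subnet has 256 addresses
  190.168.52.0/24
  190.168.53.0/24
Subnets: 190.168.52.0/24, 190.168.53.0/24


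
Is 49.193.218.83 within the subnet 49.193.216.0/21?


Subnet network: 49.193.216.0
Test IP AND mask: 49.193.216.0
Yes, 49.193.218.83 is in 49.193.216.0/21


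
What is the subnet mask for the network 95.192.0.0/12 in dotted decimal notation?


/12 means 12 network bits, 20 host bits
Binary: 11111111111100000000000000000000
Mask: 255.240.0.0


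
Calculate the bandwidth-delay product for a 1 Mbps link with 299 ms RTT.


BDP = bandwidth * RTT
= 1 Mbps * 299 ms
= 1 * 1e6 * 299 / 1000 bits
= 299000 bits
= 37375 bytes
= 36.499 KB
BDP = 299000 bits (37375 bytes)


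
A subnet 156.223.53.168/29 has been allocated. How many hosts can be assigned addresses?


Host bits = 32 - 29 = 3
Total addresses = 2^3 = 8
Usable = total - 2 (network and broadcast)
Usable hosts: 6


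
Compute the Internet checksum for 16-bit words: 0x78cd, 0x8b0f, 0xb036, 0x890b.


Sum all words (with carry folding):
+ 0x78cd = 0x78cd
+ 0x8b0f = 0x03dd
+ 0xb036 = 0xb413
+ 0x890b = 0x3d1f
One's complement: ~0x3d1f
Checksum = 0xc2e0


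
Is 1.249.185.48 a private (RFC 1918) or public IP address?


RFC 1918 private ranges:
  10.0.0.0/8 (10.0.0.0 - 10.255.255.255)
  172.16.0.0/12 (172.16.0.0 - 172.31.255.255)
  192.168.0.0/16 (192.168.0.0 - 192.168.255.255)
Public (not in any RFC 1918 range)


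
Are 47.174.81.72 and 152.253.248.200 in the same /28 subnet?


Mask: 255.255.255.240
47.174.81.72 AND mask = 47.174.81.64
152.253.248.200 AND mask = 152.253.248.192
No, different subnets (47.174.81.64 vs 152.253.248.192)


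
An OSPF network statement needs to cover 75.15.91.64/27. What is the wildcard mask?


Subnet mask: 255.255.255.224
Wildcard = 255.255.255.255 - subnet mask
255 - 255 = 0
255 - 255 = 0
255 - 255 = 0
255 - 224 = 31
Wildcard: 0.0.0.31


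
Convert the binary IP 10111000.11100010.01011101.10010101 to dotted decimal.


10111000 = 184
11100010 = 226
01011101 = 93
10010101 = 149
IP: 184.226.93.149


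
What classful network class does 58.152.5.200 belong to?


First octet: 58
Binary: 00111010
0xxxxxxx -> Class A (1-126)
Class A, default mask 255.0.0.0 (/8)


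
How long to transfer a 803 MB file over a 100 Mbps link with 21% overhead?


Effective throughput = 100 * (1 - 21/100) = 79 Mbps
File size in Mb = 803 * 8 = 6424 Mb
Time = 6424 / 79
Time = 81.3165 seconds


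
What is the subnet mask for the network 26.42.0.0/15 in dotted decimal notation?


/15 means 15 network bits, 17 host bits
Binary: 11111111111111100000000000000000
Mask: 255.254.0.0


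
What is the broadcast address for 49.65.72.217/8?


Network: 49.0.0.0/8
Host bits = 24
Set all host bits to 1:
Broadcast: 49.255.255.255


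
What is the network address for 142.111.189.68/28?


IP:   10001110.01101111.10111101.01000100
Mask: 11111111.11111111.11111111.11110000
AND operation:
Net:  10001110.01101111.10111101.01000000
Network: 142.111.189.64/28


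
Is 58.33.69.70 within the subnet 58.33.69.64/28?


Subnet network: 58.33.69.64
Test IP AND mask: 58.33.69.64
Yes, 58.33.69.70 is in 58.33.69.64/28


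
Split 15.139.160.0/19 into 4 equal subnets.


New prefix = 19 + 2 = 21
Each subnet has 2048 addresses
  15.139.160.0/21
  15.139.168.0/21
  15.139.176.0/21
  15.139.184.0/21
Subnets: 15.139.160.0/21, 15.139.168.0/21, 15.139.176.0/21, 15.139.184.0/21


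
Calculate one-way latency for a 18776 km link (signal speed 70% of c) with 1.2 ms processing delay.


Speed = 0.7 * 3e5 km/s = 210000 km/s
Propagation delay = 18776 / 210000 = 0.0894 s = 89.4095 ms
Processing delay = 1.2 ms
Total one-way latency = 90.6095 ms


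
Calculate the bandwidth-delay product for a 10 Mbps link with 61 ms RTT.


BDP = bandwidth * RTT
= 10 Mbps * 61 ms
= 10 * 1e6 * 61 / 1000 bits
= 610000 bits
= 76250 bytes
= 74.4629 KB
BDP = 610000 bits (76250 bytes)


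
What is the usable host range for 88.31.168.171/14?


Network: 88.28.0.0
Broadcast: 88.31.255.255
First usable = network + 1
Last usable = broadcast - 1
Range: 88.28.0.1 to 88.31.255.254


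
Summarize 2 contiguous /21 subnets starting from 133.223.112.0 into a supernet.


Original prefix: /21
Number of subnets: 2 = 2^1
New prefix = 21 - 1 = 20
Supernet: 133.223.112.0/20


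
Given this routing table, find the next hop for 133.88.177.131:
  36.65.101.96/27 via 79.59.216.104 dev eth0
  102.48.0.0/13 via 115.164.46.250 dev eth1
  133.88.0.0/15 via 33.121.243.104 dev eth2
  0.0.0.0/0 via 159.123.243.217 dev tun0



Longest prefix match for 133.88.177.131:
  /27 36.65.101.96: no
  /13 102.48.0.0: no
  /15 133.88.0.0: MATCH
  /0 0.0.0.0: MATCH
Selected: next-hop 33.121.243.104 via eth2 (matched /15)


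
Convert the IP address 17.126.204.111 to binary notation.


17 = 00010001
126 = 01111110
204 = 11001100
111 = 01101111
Binary: 00010001.01111110.11001100.01101111


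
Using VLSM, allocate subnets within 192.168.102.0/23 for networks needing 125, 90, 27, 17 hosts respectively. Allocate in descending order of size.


125 hosts -> /25 (126 usable): 192.168.102.0/25
90 hosts -> /25 (126 usable): 192.168.102.128/25
27 hosts -> /27 (30 usable): 192.168.103.0/27
17 hosts -> /27 (30 usable): 192.168.103.32/27
Allocation: 192.168.102.0/25 (125 hosts, 126 usable); 192.168.102.128/25 (90 hosts, 126 usable); 192.168.103.0/27 (27 hosts, 30 usable); 192.168.103.32/27 (17 hosts, 30 usable)


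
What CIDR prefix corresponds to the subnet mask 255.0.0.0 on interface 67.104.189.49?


Binary: 11111111.00000000.00000000.00000000
Count leading 1s
Prefix: /8


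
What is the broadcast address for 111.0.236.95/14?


Network: 111.0.0.0/14
Host bits = 18
Set all host bits to 1:
Broadcast: 111.3.255.255


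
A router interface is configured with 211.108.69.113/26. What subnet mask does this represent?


/26 means 26 network bits, 6 host bits
Binary: 11111111111111111111111111000000
Mask: 255.255.255.192


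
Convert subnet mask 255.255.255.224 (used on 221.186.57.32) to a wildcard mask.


Subnet mask: 255.255.255.224
Wildcard = 255.255.255.255 - subnet mask
255 - 255 = 0
255 - 255 = 0
255 - 255 = 0
255 - 224 = 31
Wildcard: 0.0.0.31


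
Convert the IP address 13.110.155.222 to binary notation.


13 = 00001101
110 = 01101110
155 = 10011011
222 = 11011110
Binary: 00001101.01101110.10011011.11011110


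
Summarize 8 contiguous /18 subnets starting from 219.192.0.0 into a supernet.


Original prefix: /18
Number of subnets: 8 = 2^3
New prefix = 18 - 3 = 15
Supernet: 219.192.0.0/15


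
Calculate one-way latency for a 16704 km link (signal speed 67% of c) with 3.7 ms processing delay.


Speed = 0.67 * 3e5 km/s = 201000 km/s
Propagation delay = 16704 / 201000 = 0.0831 s = 83.1045 ms
Processing delay = 3.7 ms
Total one-way latency = 86.8045 ms


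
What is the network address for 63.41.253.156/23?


IP:   00111111.00101001.11111101.10011100
Mask: 11111111.11111111.11111110.00000000
AND operation:
Net:  00111111.00101001.11111100.00000000
Network: 63.41.252.0/23


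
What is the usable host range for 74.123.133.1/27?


Network: 74.123.133.0
Broadcast: 74.123.133.31
First usable = network + 1
Last usable = broadcast - 1
Range: 74.123.133.1 to 74.123.133.30


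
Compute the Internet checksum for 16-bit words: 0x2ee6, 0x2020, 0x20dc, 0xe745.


Sum all words (with carry folding):
+ 0x2ee6 = 0x2ee6
+ 0x2020 = 0x4f06
+ 0x20dc = 0x6fe2
+ 0xe745 = 0x5728
One's complement: ~0x5728
Checksum = 0xa8d7


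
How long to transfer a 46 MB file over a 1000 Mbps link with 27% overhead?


Effective throughput = 1000 * (1 - 27/100) = 730 Mbps
File size in Mb = 46 * 8 = 368 Mb
Time = 368 / 730
Time = 0.5041 seconds


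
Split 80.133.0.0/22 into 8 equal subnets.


New prefix = 22 + 3 = 25
Each subnet has 128 addresses
  80.133.0.0/25
  80.133.0.128/25
  80.133.1.0/25
  80.133.1.128/25
  80.133.2.0/25
  80.133.2.128/25
  80.133.3.0/25
  80.133.3.128/25
Subnets: 80.133.0.0/25, 80.133.0.128/25, 80.133.1.0/25, 80.133.1.128/25, 80.133.2.0/25, 80.133.2.128/25, 80.133.3.0/25, 80.133.3.128/25


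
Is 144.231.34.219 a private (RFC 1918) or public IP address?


RFC 1918 private ranges:
  10.0.0.0/8 (10.0.0.0 - 10.255.255.255)
  172.16.0.0/12 (172.16.0.0 - 172.31.255.255)
  192.168.0.0/16 (192.168.0.0 - 192.168.255.255)
Public (not in any RFC 1918 range)


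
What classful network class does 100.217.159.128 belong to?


First octet: 100
Binary: 01100100
0xxxxxxx -> Class A (1-126)
Class A, default mask 255.0.0.0 (/8)


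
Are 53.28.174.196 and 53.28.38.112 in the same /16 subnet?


Mask: 255.255.0.0
53.28.174.196 AND mask = 53.28.0.0
53.28.38.112 AND mask = 53.28.0.0
Yes, same subnet (53.28.0.0)


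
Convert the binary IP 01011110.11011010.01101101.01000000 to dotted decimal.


01011110 = 94
11011010 = 218
01101101 = 109
01000000 = 64
IP: 94.218.109.64


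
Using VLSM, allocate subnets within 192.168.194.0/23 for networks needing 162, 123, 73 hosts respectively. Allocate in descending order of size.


162 hosts -> /24 (254 usable): 192.168.194.0/24
123 hosts -> /25 (126 usable): 192.168.195.0/25
73 hosts -> /25 (126 usable): 192.168.195.128/25
Allocation: 192.168.194.0/24 (162 hosts, 254 usable); 192.168.195.0/25 (123 hosts, 126 usable); 192.168.195.128/25 (73 hosts, 126 usable)


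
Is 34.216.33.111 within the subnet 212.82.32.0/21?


Subnet network: 212.82.32.0
Test IP AND mask: 34.216.32.0
No, 34.216.33.111 is not in 212.82.32.0/21


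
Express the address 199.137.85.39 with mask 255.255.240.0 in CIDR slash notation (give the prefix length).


Binary: 11111111.11111111.11110000.00000000
Count leading 1s
Prefix: /20


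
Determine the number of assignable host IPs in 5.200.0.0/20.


Host bits = 32 - 20 = 12
Total addresses = 2^12 = 4096
Usable = total - 2 (network and broadcast)
Usable hosts: 4094


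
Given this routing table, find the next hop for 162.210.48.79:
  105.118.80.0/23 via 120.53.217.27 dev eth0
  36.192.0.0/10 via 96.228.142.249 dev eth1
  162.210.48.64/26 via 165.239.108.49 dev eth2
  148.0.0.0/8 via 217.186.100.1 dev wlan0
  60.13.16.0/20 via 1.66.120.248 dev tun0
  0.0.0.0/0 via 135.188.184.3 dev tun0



Longest prefix match for 162.210.48.79:
  /23 105.118.80.0: no
  /10 36.192.0.0: no
  /26 162.210.48.64: MATCH
  /8 148.0.0.0: no
  /20 60.13.16.0: no
  /0 0.0.0.0: MATCH
Selected: next-hop 165.239.108.49 via eth2 (matched /26)


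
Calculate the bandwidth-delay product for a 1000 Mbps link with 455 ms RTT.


BDP = bandwidth * RTT
= 1000 Mbps * 455 ms
= 1000 * 1e6 * 455 / 1000 bits
= 455000000 bits
= 56875000 bytes
= 55541.9922 KB
BDP = 455000000 bits (56875000 bytes)


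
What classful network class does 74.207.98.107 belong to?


First octet: 74
Binary: 01001010
0xxxxxxx -> Class A (1-126)
Class A, default mask 255.0.0.0 (/8)


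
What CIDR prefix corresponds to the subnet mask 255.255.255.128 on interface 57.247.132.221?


Binary: 11111111.11111111.11111111.10000000
Count leading 1s
Prefix: /25


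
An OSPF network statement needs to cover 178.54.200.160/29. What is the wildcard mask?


Subnet mask: 255.255.255.248
Wildcard = 255.255.255.255 - subnet mask
255 - 255 = 0
255 - 255 = 0
255 - 255 = 0
255 - 248 = 7
Wildcard: 0.0.0.7


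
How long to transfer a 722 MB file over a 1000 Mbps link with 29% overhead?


Effective throughput = 1000 * (1 - 29/100) = 710 Mbps
File size in Mb = 722 * 8 = 5776 Mb
Time = 5776 / 710
Time = 8.1352 seconds


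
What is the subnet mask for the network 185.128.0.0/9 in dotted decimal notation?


/9 means 9 network bits, 23 host bits
Binary: 11111111100000000000000000000000
Mask: 255.128.0.0


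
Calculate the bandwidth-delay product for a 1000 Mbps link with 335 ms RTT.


BDP = bandwidth * RTT
= 1000 Mbps * 335 ms
= 1000 * 1e6 * 335 / 1000 bits
= 335000000 bits
= 41875000 bytes
= 40893.5547 KB
BDP = 335000000 bits (41875000 bytes)


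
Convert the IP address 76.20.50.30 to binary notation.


76 = 01001100
20 = 00010100
50 = 00110010
30 = 00011110
Binary: 01001100.00010100.00110010.00011110


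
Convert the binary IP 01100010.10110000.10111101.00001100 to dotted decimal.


01100010 = 98
10110000 = 176
10111101 = 189
00001100 = 12
IP: 98.176.189.12


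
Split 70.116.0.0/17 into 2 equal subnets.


New prefix = 17 + 1 = 18
Each subnet has 16384 addresses
  70.116.0.0/18
  70.116.64.0/18
Subnets: 70.116.0.0/18, 70.116.64.0/18


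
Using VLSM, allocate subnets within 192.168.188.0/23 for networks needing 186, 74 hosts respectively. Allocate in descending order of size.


186 hosts -> /24 (254 usable): 192.168.188.0/24
74 hosts -> /25 (126 usable): 192.168.189.0/25
Allocation: 192.168.188.0/24 (186 hosts, 254 usable); 192.168.189.0/25 (74 hosts, 126 usable)


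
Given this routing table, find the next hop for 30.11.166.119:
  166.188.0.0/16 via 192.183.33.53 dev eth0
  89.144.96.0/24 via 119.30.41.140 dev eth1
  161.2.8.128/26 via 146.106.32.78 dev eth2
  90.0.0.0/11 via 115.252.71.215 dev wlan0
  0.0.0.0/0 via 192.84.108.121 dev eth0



Longest prefix match for 30.11.166.119:
  /16 166.188.0.0: no
  /24 89.144.96.0: no
  /26 161.2.8.128: no
  /11 90.0.0.0: no
  /0 0.0.0.0: MATCH
Selected: next-hop 192.84.108.121 via eth0 (matched /0)


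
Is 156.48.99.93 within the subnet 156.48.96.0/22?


Subnet network: 156.48.96.0
Test IP AND mask: 156.48.96.0
Yes, 156.48.99.93 is in 156.48.96.0/22


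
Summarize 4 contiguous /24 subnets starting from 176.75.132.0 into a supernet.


Original prefix: /24
Number of subnets: 4 = 2^2
New prefix = 24 - 2 = 22
Supernet: 176.75.132.0/22


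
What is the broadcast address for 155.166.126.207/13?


Network: 155.160.0.0/13
Host bits = 19
Set all host bits to 1:
Broadcast: 155.167.255.255


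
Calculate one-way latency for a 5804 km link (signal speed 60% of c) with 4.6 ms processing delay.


Speed = 0.6 * 3e5 km/s = 180000 km/s
Propagation delay = 5804 / 180000 = 0.0322 s = 32.2444 ms
Processing delay = 4.6 ms
Total one-way latency = 36.8444 ms


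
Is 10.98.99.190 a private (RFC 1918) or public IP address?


RFC 1918 private ranges:
  10.0.0.0/8 (10.0.0.0 - 10.255.255.255)
  172.16.0.0/12 (172.16.0.0 - 172.31.255.255)
  192.168.0.0/16 (192.168.0.0 - 192.168.255.255)
Private (in 10.0.0.0/8)


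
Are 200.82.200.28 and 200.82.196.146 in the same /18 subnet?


Mask: 255.255.192.0
200.82.200.28 AND mask = 200.82.192.0
200.82.196.146 AND mask = 200.82.192.0
Yes, same subnet (200.82.192.0)


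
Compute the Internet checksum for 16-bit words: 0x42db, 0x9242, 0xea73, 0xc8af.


Sum all words (with carry folding):
+ 0x42db = 0x42db
+ 0x9242 = 0xd51d
+ 0xea73 = 0xbf91
+ 0xc8af = 0x8841
One's complement: ~0x8841
Checksum = 0x77be


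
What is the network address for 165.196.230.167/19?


IP:   10100101.11000100.11100110.10100111
Mask: 11111111.11111111.11100000.00000000
AND operation:
Net:  10100101.11000100.11100000.00000000
Network: 165.196.224.0/19


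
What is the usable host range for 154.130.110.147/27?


Network: 154.130.110.128
Broadcast: 154.130.110.159
First usable = network + 1
Last usable = broadcast - 1
Range: 154.130.110.129 to 154.130.110.158


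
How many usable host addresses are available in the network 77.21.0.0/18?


Host bits = 32 - 18 = 14
Total addresses = 2^14 = 16384
Usable = total - 2 (network and broadcast)
Usable hosts: 16382


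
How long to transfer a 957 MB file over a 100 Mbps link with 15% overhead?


Effective throughput = 100 * (1 - 15/100) = 85 Mbps
File size in Mb = 957 * 8 = 7656 Mb
Time = 7656 / 85
Time = 90.0706 seconds


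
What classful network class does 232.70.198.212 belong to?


First octet: 232
Binary: 11101000
1110xxxx -> Class D (224-239)
Class D (multicast), default mask N/A


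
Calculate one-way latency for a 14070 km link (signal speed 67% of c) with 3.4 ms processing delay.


Speed = 0.67 * 3e5 km/s = 201000 km/s
Propagation delay = 14070 / 201000 = 0.07 s = 70 ms
Processing delay = 3.4 ms
Total one-way latency = 73.4 ms


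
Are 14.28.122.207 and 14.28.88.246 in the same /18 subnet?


Mask: 255.255.192.0
14.28.122.207 AND mask = 14.28.64.0
14.28.88.246 AND mask = 14.28.64.0
Yes, same subnet (14.28.64.0)


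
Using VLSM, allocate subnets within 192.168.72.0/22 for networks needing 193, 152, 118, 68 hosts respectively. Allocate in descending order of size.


193 hosts -> /24 (254 usable): 192.168.72.0/24
152 hosts -> /24 (254 usable): 192.168.73.0/24
118 hosts -> /25 (126 usable): 192.168.74.0/25
68 hosts -> /25 (126 usable): 192.168.74.128/25
Allocation: 192.168.72.0/24 (193 hosts, 254 usable); 192.168.73.0/24 (152 hosts, 254 usable); 192.168.74.0/25 (118 hosts, 126 usable); 192.168.74.128/25 (68 hosts, 126 usable)


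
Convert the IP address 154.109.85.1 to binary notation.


154 = 10011010
109 = 01101101
85 = 01010101
1 = 00000001
Binary: 10011010.01101101.01010101.00000001


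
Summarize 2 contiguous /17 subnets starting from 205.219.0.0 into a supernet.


Original prefix: /17
Number of subnets: 2 = 2^1
New prefix = 17 - 1 = 16
Supernet: 205.219.0.0/16


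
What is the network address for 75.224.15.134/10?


IP:   01001011.11100000.00001111.10000110
Mask: 11111111.11000000.00000000.00000000
AND operation:
Net:  01001011.11000000.00000000.00000000
Network: 75.192.0.0/10


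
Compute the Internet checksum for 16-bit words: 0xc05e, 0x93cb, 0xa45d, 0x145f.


Sum all words (with carry folding):
+ 0xc05e = 0xc05e
+ 0x93cb = 0x542a
+ 0xa45d = 0xf887
+ 0x145f = 0x0ce7
One's complement: ~0x0ce7
Checksum = 0xf318


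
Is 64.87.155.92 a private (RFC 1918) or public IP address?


RFC 1918 private ranges:
  10.0.0.0/8 (10.0.0.0 - 10.255.255.255)
  172.16.0.0/12 (172.16.0.0 - 172.31.255.255)
  192.168.0.0/16 (192.168.0.0 - 192.168.255.255)
Public (not in any RFC 1918 range)


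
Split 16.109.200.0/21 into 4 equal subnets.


New prefix = 21 + 2 = 23
Each subnet has 512 addresses
  16.109.200.0/23
  16.109.202.0/23
  16.109.204.0/23
  16.109.206.0/23
Subnets: 16.109.200.0/23, 16.109.202.0/23, 16.109.204.0/23, 16.109.206.0/23


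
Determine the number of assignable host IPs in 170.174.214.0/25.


Host bits = 32 - 25 = 7
Total addresses = 2^7 = 128
Usable = total - 2 (network and broadcast)
Usable hosts: 126


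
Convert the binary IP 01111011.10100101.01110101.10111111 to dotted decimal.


01111011 = 123
10100101 = 165
01110101 = 117
10111111 = 191
IP: 123.165.117.191


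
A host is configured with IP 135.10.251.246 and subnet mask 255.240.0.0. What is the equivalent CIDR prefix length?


Binary: 11111111.11110000.00000000.00000000
Count leading 1s
Prefix: /12


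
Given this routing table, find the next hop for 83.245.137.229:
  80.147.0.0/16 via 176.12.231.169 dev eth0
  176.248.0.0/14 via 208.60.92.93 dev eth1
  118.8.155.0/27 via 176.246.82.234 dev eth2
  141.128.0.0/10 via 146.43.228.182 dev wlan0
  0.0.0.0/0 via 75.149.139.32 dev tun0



Longest prefix match for 83.245.137.229:
  /16 80.147.0.0: no
  /14 176.248.0.0: no
  /27 118.8.155.0: no
  /10 141.128.0.0: no
  /0 0.0.0.0: MATCH
Selected: next-hop 75.149.139.32 via tun0 (matched /0)


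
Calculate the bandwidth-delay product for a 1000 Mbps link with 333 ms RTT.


BDP = bandwidth * RTT
= 1000 Mbps * 333 ms
= 1000 * 1e6 * 333 / 1000 bits
= 333000000 bits
= 41625000 bytes
= 40649.4141 KB
BDP = 333000000 bits (41625000 bytes)


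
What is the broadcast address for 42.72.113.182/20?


Network: 42.72.112.0/20
Host bits = 12
Set all host bits to 1:
Broadcast: 42.72.127.255


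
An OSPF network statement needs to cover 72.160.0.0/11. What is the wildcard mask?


Subnet mask: 255.224.0.0
Wildcard = 255.255.255.255 - subnet mask
255 - 255 = 0
255 - 224 = 31
255 - 0 = 255
255 - 0 = 255
Wildcard: 0.31.255.255


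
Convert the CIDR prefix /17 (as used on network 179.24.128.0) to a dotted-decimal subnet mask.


/17 means 17 network bits, 15 host bits
Binary: 11111111111111111000000000000000
Mask: 255.255.128.0


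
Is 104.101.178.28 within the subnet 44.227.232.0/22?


Subnet network: 44.227.232.0
Test IP AND mask: 104.101.176.0
No, 104.101.178.28 is not in 44.227.232.0/22


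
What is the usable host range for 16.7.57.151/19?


Network: 16.7.32.0
Broadcast: 16.7.63.255
First usable = network + 1
Last usable = broadcast - 1
Range: 16.7.32.1 to 16.7.63.254


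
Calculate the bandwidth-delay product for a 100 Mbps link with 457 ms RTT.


BDP = bandwidth * RTT
= 100 Mbps * 457 ms
= 100 * 1e6 * 457 / 1000 bits
= 45700000 bits
= 5712500 bytes
= 5578.6133 KB
BDP = 45700000 bits (5712500 bytes)


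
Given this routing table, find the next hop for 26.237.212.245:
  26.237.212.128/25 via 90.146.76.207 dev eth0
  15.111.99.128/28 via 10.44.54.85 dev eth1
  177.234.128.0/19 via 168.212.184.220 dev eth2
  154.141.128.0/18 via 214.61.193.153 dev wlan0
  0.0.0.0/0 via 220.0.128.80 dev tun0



Longest prefix match for 26.237.212.245:
  /25 26.237.212.128: MATCH
  /28 15.111.99.128: no
  /19 177.234.128.0: no
  /18 154.141.128.0: no
  /0 0.0.0.0: MATCH
Selected: next-hop 90.146.76.207 via eth0 (matched /25)


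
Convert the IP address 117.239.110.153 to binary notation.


117 = 01110101
239 = 11101111
110 = 01101110
153 = 10011001
Binary: 01110101.11101111.01101110.10011001


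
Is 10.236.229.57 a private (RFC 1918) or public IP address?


RFC 1918 private ranges:
  10.0.0.0/8 (10.0.0.0 - 10.255.255.255)
  172.16.0.0/12 (172.16.0.0 - 172.31.255.255)
  192.168.0.0/16 (192.168.0.0 - 192.168.255.255)
Private (in 10.0.0.0/8)


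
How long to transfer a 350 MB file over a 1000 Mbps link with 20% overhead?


Effective throughput = 1000 * (1 - 20/100) = 800 Mbps
File size in Mb = 350 * 8 = 2800 Mb
Time = 2800 / 800
Time = 3.5 seconds


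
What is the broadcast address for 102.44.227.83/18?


Network: 102.44.192.0/18
Host bits = 14
Set all host bits to 1:
Broadcast: 102.44.255.255


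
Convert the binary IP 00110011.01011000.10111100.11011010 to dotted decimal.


00110011 = 51
01011000 = 88
10111100 = 188
11011010 = 218
IP: 51.88.188.218


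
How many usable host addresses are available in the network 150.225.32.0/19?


Host bits = 32 - 19 = 13
Total addresses = 2^13 = 8192
Usable = total - 2 (network and broadcast)
Usable hosts: 8190


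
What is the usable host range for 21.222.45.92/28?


Network: 21.222.45.80
Broadcast: 21.222.45.95
First usable = network + 1
Last usable = broadcast - 1
Range: 21.222.45.81 to 21.222.45.94


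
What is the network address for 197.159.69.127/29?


IP:   11000101.10011111.01000101.01111111
Mask: 11111111.11111111.11111111.11111000
AND operation:
Net:  11000101.10011111.01000101.01111000
Network: 197.159.69.120/29


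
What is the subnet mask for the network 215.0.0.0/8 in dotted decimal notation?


/8 means 8 network bits, 24 host bits
Binary: 11111111000000000000000000000000
Mask: 255.0.0.0


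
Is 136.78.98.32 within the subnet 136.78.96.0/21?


Subnet network: 136.78.96.0
Test IP AND mask: 136.78.96.0
Yes, 136.78.98.32 is in 136.78.96.0/21


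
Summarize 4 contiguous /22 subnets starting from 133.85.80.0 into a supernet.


Original prefix: /22
Number of subnets: 4 = 2^2
New prefix = 22 - 2 = 20
Supernet: 133.85.80.0/20


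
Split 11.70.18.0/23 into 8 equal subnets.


New prefix = 23 + 3 = 26
Each subnet has 64 addresses
  11.70.18.0/26
  11.70.18.64/26
  11.70.18.128/26
  11.70.18.192/26
  11.70.19.0/26
  11.70.19.64/26
  11.70.19.128/26
  11.70.19.192/26
Subnets: 11.70.18.0/26, 11.70.18.64/26, 11.70.18.128/26, 11.70.18.192/26, 11.70.19.0/26, 11.70.19.64/26, 11.70.19.128/26, 11.70.19.192/26


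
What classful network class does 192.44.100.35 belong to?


First octet: 192
Binary: 11000000
110xxxxx -> Class C (192-223)
Class C, default mask 255.255.255.0 (/24)


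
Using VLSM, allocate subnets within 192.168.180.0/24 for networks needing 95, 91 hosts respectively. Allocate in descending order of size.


95 hosts -> /25 (126 usable): 192.168.180.0/25
91 hosts -> /25 (126 usable): 192.168.180.128/25
Allocation: 192.168.180.0/25 (95 hosts, 126 usable); 192.168.180.128/25 (91 hosts, 126 usable)


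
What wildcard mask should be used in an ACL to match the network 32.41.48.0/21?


Subnet mask: 255.255.248.0
Wildcard = 255.255.255.255 - subnet mask
255 - 255 = 0
255 - 255 = 0
255 - 248 = 7
255 - 0 = 255
Wildcard: 0.0.7.255


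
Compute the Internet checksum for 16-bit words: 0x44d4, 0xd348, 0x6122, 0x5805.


Sum all words (with carry folding):
+ 0x44d4 = 0x44d4
+ 0xd348 = 0x181d
+ 0x6122 = 0x793f
+ 0x5805 = 0xd144
One's complement: ~0xd144
Checksum = 0x2ebb


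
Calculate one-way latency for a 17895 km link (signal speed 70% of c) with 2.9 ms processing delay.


Speed = 0.7 * 3e5 km/s = 210000 km/s
Propagation delay = 17895 / 210000 = 0.0852 s = 85.2143 ms
Processing delay = 2.9 ms
Total one-way latency = 88.1143 ms


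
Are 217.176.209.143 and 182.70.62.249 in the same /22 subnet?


Mask: 255.255.252.0
217.176.209.143 AND mask = 217.176.208.0
182.70.62.249 AND mask = 182.70.60.0
No, different subnets (217.176.208.0 vs 182.70.60.0)


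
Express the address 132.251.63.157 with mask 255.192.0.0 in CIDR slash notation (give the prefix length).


Binary: 11111111.11000000.00000000.00000000
Count leading 1s
Prefix: /10


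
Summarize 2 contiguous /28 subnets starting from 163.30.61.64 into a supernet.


Original prefix: /28
Number of subnets: 2 = 2^1
New prefix = 28 - 1 = 27
Supernet: 163.30.61.64/27


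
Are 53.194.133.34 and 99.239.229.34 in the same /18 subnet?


Mask: 255.255.192.0
53.194.133.34 AND mask = 53.194.128.0
99.239.229.34 AND mask = 99.239.192.0
No, different subnets (53.194.128.0 vs 99.239.192.0)


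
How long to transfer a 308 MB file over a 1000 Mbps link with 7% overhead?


Effective throughput = 1000 * (1 - 7/100) = 930.0 Mbps
File size in Mb = 308 * 8 = 2464 Mb
Time = 2464 / 930.0
Time = 2.6495 seconds


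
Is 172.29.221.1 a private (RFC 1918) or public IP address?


RFC 1918 private ranges:
  10.0.0.0/8 (10.0.0.0 - 10.255.255.255)
  172.16.0.0/12 (172.16.0.0 - 172.31.255.255)
  192.168.0.0/16 (192.168.0.0 - 192.168.255.255)
Private (in 172.16.0.0/12)


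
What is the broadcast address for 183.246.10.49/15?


Network: 183.246.0.0/15
Host bits = 17
Set all host bits to 1:
Broadcast: 183.247.255.255


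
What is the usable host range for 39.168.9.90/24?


Network: 39.168.9.0
Broadcast: 39.168.9.255
First usable = network + 1
Last usable = broadcast - 1
Range: 39.168.9.1 to 39.168.9.254


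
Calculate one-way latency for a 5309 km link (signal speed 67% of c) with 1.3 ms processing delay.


Speed = 0.67 * 3e5 km/s = 201000 km/s
Propagation delay = 5309 / 201000 = 0.0264 s = 26.4129 ms
Processing delay = 1.3 ms
Total one-way latency = 27.7129 ms
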